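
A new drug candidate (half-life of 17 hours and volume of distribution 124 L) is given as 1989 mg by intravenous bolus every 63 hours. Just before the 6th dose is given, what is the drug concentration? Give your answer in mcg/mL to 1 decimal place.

1.3 mcg/mL

f = (1/2)^(τ/t½) = (1/2)^(63/17) ≈ 0.0766.
C₀ = D/Vd = 1989/124 ≈ 16.040 mcg/mL.
Before the 6th dose, 5 doses have been given. Superposition: Cmin = C₀·(f + f² + … + f^5).
≈ 16.040 × (0.0766 + 0.0059 + 0.0004 + 0.0000 + 0.0000) ≈ 16.040 × 0.0829 ≈ 1.330 mcg/mL.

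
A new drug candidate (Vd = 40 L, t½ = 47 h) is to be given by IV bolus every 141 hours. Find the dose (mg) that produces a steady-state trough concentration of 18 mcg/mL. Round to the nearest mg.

τ/t½ = 141/47 ≈ 3, so f = (1/2)^(141/47) ≈ 0.125000.
Cmin,ss = (D/Vd)·f/(1−f), so D = Cmin,ss·Vd·(1−f)/f.
D = 18 × 40 × (1−f)/f ≈ 18 × 40 × 7.00000 ≈ 5040.00 mg.

5040 mg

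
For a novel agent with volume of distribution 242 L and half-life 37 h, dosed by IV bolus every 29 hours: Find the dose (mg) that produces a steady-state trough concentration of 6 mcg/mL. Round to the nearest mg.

1048 mg

τ/t½ = 29/37 ≈ 0.78378, so f = (1/2)^(29/37) ≈ 0.580841.
Cmin,ss = (D/Vd)·f/(1−f), so D = Cmin,ss·Vd·(1−f)/f.
D = 6 × 242 × (1−f)/f ≈ 6 × 242 × 0.72164 ≈ 1047.82 mg.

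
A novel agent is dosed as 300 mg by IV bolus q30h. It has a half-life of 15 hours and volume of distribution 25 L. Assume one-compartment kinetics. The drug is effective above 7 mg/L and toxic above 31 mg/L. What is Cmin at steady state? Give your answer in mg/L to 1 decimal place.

The dosing interval is 2 half-lives, so f = 2^(−2) = 0.25.
Accumulation ratio R = 1/(1 − f) = 1/0.75 = 4/3.
Single-dose peak C₀ = D/Vd = 300/25 = 12 mg/L.
Steady-state peak Cmax,ss = C₀·R = 12 × 4/3 ≈ 16.000 mg/L.
Steady-state trough Cmin,ss = Cmax,ss·f ≈ 16.000 × 0.25 ≈ 4.000 mg/L.
Trough 4.0 mg/L vs MEC 7 mg/L: subtherapeutic.

4.0 mg/L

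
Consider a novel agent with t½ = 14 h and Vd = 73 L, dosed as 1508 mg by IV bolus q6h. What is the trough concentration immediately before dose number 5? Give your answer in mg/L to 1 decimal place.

f = (1/2)^(τ/t½) = (1/2)^(6/14) ≈ 0.7430.
C₀ = D/Vd = 1508/73 ≈ 20.658 mg/L.
Before the 5th dose, 4 doses have been given. Superposition: Cmin = C₀·(f + f² + … + f^4).
≈ 20.658 × (0.7430 + 0.5520 + 0.4102 + 0.3048) ≈ 20.658 × 2.0100 ≈ 41.523 mg/L.

41.5 mg/L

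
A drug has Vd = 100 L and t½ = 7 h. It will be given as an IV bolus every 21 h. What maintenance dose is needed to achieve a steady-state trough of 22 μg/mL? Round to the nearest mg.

τ/t½ = 21/7 ≈ 3, so f = (1/2)^(21/7) ≈ 0.125000.
Cmin,ss = (D/Vd)·f/(1−f), so D = Cmin,ss·Vd·(1−f)/f.
D = 22 × 100 × (1−f)/f ≈ 22 × 100 × 7.00000 ≈ 15400.00 mg.

15400 mg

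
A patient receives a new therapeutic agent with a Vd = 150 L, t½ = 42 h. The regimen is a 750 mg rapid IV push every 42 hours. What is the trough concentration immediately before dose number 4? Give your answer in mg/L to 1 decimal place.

4.4 mg/L

f = (1/2)^(τ/t½) = (1/2)^(42/42) ≈ 0.5000.
C₀ = D/Vd = 750/150 ≈ 5.000 mg/L.
Before the 4th dose, 3 doses have been given. Superposition: Cmin = C₀·(f + f² + … + f^3).
≈ 5.000 × (0.5000 + 0.2500 + 0.1250) ≈ 5.000 × 0.8750 ≈ 4.375 mg/L.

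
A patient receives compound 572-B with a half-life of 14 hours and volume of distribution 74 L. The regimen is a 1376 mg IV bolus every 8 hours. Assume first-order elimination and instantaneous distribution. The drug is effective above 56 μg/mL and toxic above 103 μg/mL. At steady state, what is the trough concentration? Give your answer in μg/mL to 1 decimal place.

Over one 8-h interval, 8/14 ≈ 0.57143 half-lives elapse, leaving f ≈ 0.6730 of each dose.
Accumulation ratio R = 1/(1 − f) ≈ 1/0.3270 ≈ 3.0581.
Single-dose peak C₀ = D/Vd = 1376/74 ≈ 18.595 μg/mL.
Cmax,ss = C₀/(1 − f) ≈ 18.595/0.3270 ≈ 56.865 μg/mL.
Steady-state trough Cmin,ss = Cmax,ss·f ≈ 56.865 × 0.6730 ≈ 38.270 μg/mL.
Trough 38.3 μg/mL vs MEC 56 μg/mL: subtherapeutic.

38.3 μg/mL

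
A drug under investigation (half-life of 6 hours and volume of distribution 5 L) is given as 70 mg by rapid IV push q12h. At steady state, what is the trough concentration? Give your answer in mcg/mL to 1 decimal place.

τ = 12 h = 2 half-lives, so f = (1/2)^2 = 0.25.
Accumulation ratio R = 1/(1 − f) = 1/0.75 = 4/3.
Single-dose peak C₀ = D/Vd = 70/5 = 14 mcg/mL.
Steady-state peak Cmax,ss = C₀·R = 14 × 4/3 ≈ 18.667 mcg/mL.
Steady-state trough Cmin,ss = Cmax,ss·f ≈ 18.667 × 0.25 ≈ 4.667 mcg/mL.

4.7 mcg/mL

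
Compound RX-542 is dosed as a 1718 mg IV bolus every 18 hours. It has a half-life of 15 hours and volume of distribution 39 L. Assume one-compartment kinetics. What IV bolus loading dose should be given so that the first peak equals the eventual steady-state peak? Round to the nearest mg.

f = (1/2)^(18/15) ≈ 0.435275; accumulation ratio R = 1/(1−f) ≈ 1.77077.
Loading dose to hit Cmax,ss on first dose: D_load = D_maint·R ≈ 1718 × 1.77077 ≈ 3042.18 mg.

3042 mg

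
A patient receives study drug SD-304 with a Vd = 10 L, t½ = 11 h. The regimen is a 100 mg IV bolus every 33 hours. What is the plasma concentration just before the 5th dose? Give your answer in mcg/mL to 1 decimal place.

1.4 mcg/mL

f = (1/2)^(τ/t½) = (1/2)^(33/11) ≈ 0.1250.
C₀ = D/Vd = 100/10 ≈ 10.000 mcg/mL.
Before the 5th dose, 4 doses have been given. Superposition: Cmin = C₀·(f + f² + … + f^4).
≈ 10.000 × (0.1250 + 0.0156 + 0.0020 + 0.0002) ≈ 10.000 × 0.1428 ≈ 1.428 mcg/mL.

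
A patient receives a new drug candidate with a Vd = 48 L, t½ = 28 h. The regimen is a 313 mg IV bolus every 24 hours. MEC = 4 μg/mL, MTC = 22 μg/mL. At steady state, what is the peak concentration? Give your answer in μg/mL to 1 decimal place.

14.6 μg/mL

τ/t½ = 24/28 ≈ 0.85714, so fraction remaining f = (1/2)^(24/28) ≈ 0.5520.
Accumulation ratio R = 1/(1 − f) ≈ 1/0.4480 ≈ 2.2321.
Each bolus raises the concentration by D/Vd = 313/48 ≈ 6.521 μg/mL.
Steady-state peak Cmax,ss = C₀·R ≈ 6.521 × 2.2321 ≈ 14.556 μg/mL.
Peak 14.6 μg/mL vs MTC 22 μg/mL: below toxic threshold.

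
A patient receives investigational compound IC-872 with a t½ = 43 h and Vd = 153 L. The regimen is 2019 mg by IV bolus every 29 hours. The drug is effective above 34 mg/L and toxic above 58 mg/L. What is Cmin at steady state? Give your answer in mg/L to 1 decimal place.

k = ln2/t½ = ln2/43 ≈ 0.016120 h⁻¹; fraction remaining f = e^(−kτ) = e^(−0.016120×29) ≈ 0.6266.
Accumulation ratio R = 1/(1 − f) ≈ 1/0.3734 ≈ 2.6781.
Single-dose peak C₀ = D/Vd = 2019/153 ≈ 13.196 mg/L.
Steady-state peak Cmax,ss = C₀·R ≈ 13.196 × 2.6781 ≈ 35.340 mg/L.
Steady-state trough Cmin,ss = Cmax,ss·f ≈ 35.340 × 0.6266 ≈ 22.144 mg/L.
Trough 22.1 mg/L vs MEC 34 mg/L: subtherapeutic.

22.1 mg/L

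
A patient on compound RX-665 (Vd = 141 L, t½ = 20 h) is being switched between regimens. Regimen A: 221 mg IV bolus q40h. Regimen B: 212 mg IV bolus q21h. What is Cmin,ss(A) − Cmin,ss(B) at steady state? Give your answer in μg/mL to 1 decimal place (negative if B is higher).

Regimen A: f = (1/2)^(40/20) ≈ 0.2500; Cmin,ss = (221/141)·f/(1−f) ≈ 0.522 μg/mL.
Regimen B: f = (1/2)^(21/20) ≈ 0.4830; Cmin,ss = (212/141)·f/(1−f) ≈ 1.405 μg/mL.
Difference ≈ 0.522 − 1.405 ≈ -0.883 μg/mL.

-0.9 μg/mL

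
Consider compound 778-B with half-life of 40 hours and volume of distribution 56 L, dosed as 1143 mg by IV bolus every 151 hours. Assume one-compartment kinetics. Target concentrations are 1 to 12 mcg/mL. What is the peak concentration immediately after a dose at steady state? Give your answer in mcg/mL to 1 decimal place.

22.0 mcg/mL

τ/t½ = 151/40 ≈ 3.775, so fraction remaining f = (1/2)^(151/40) ≈ 0.0730.
At steady state, accumulation factor R = 1/(1 − e^(−kτ)) ≈ 1.0787.
Each bolus raises the concentration by D/Vd = 1143/56 ≈ 20.411 mcg/mL.
Steady-state peak Cmax,ss = C₀·R ≈ 20.411 × 1.0787 ≈ 22.017 mcg/mL.
Peak 22.0 mcg/mL vs MTC 12 mcg/mL: exceeds toxic threshold.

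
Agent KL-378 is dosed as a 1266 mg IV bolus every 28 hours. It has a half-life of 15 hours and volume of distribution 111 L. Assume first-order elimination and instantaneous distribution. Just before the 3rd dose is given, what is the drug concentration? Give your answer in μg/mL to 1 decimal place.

f = (1/2)^(τ/t½) = (1/2)^(28/15) ≈ 0.2742.
C₀ = D/Vd = 1266/111 ≈ 11.405 μg/mL.
Before the 3rd dose, 2 doses have been given. Superposition: Cmin = C₀·(f + f²).
≈ 11.405 × (0.2742 + 0.0752) ≈ 11.405 × 0.3494 ≈ 3.985 μg/mL.

4.0 μg/mL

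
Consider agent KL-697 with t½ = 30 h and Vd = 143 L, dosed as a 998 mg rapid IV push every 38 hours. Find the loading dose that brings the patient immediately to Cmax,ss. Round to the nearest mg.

1708 mg

f = (1/2)^(38/30) ≈ 0.415619; accumulation ratio R = 1/(1−f) ≈ 1.71121.
Loading dose to hit Cmax,ss on first dose: D_load = D_maint·R ≈ 998 × 1.71121 ≈ 1707.79 mg.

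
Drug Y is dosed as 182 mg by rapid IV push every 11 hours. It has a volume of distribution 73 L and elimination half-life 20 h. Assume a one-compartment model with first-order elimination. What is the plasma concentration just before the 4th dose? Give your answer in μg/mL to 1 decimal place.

3.7 μg/mL

f = (1/2)^(τ/t½) = (1/2)^(11/20) ≈ 0.6830.
C₀ = D/Vd = 182/73 ≈ 2.493 μg/mL.
Before the 4th dose, 3 doses have been given. Superposition: Cmin = C₀·(f + f² + … + f^3).
≈ 2.493 × (0.6830 + 0.4665 + 0.3186) ≈ 2.493 × 1.4681 ≈ 3.660 μg/mL.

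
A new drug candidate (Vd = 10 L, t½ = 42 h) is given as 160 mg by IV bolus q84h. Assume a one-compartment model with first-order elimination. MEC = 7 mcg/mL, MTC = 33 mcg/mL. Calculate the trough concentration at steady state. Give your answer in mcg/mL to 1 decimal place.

τ = 84 h = 2 half-lives, so f = (1/2)^2 = 0.25.
At steady state, R = 1/(1 − 0.25) = 4/3.
Single-dose peak C₀ = D/Vd = 160/10 = 16 mcg/mL.
Steady-state peak Cmax,ss = C₀·R = 16 × 4/3 ≈ 21.333 mcg/mL.
Steady-state trough Cmin,ss = Cmax,ss·f ≈ 21.333 × 0.25 ≈ 5.333 mcg/mL.
Trough 5.3 mcg/mL vs MEC 7 mcg/mL: subtherapeutic.

5.3 mcg/mL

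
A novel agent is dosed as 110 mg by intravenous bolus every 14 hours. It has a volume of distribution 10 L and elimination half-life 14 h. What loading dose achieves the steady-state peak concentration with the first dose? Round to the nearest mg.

f = (1/2)^(14/14) ≈ 0.500000; accumulation ratio R = 1/(1−f) ≈ 2.00000.
Loading dose to hit Cmax,ss on first dose: D_load = D_maint·R ≈ 110 × 2.00000 ≈ 220.00 mg.

220 mg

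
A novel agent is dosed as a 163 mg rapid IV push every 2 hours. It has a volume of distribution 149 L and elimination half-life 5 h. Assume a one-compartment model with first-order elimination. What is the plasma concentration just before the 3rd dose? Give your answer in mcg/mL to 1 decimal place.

f = (1/2)^(τ/t½) = (1/2)^(2/5) ≈ 0.7579.
C₀ = D/Vd = 163/149 ≈ 1.094 mcg/mL.
Before the 3rd dose, 2 doses have been given. Superposition: Cmin = C₀·(f + f²).
≈ 1.094 × (0.7579 + 0.5744) ≈ 1.094 × 1.3323 ≈ 1.458 mcg/mL.

1.5 mcg/mL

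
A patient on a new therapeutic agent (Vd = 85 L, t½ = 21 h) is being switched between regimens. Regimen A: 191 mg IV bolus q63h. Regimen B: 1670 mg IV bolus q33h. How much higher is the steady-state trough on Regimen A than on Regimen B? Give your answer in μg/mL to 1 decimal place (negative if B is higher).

Regimen A: f = (1/2)^(63/21) ≈ 0.1250; Cmin,ss = (191/85)·f/(1−f) ≈ 0.321 μg/mL.
Regimen B: f = (1/2)^(33/21) ≈ 0.3365; Cmin,ss = (1670/85)·f/(1−f) ≈ 9.964 μg/mL.
Difference ≈ 0.321 − 9.964 ≈ -9.643 μg/mL.

-9.6 μg/mL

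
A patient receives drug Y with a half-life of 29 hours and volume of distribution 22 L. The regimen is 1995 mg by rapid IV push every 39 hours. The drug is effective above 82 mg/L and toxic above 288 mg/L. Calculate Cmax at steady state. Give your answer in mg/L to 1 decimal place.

τ/t½ = 39/29 ≈ 1.3448, so fraction remaining f = (1/2)^(39/29) ≈ 0.3937.
At steady state, accumulation factor R = 1/(1 − e^(−kτ)) ≈ 1.6493.
Each bolus raises the concentration by D/Vd = 1995/22 ≈ 90.682 mg/L.
Cmax,ss = C₀/(1 − f) ≈ 90.682/0.6063 ≈ 149.566 mg/L.
Peak 149.6 mg/L vs MTC 288 mg/L: below toxic threshold.

149.6 mg/L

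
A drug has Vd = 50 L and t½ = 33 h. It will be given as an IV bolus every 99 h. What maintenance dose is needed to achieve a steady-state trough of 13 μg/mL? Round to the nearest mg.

4550 mg

τ/t½ = 99/33 ≈ 3, so f = (1/2)^(99/33) ≈ 0.125000.
Cmin,ss = (D/Vd)·f/(1−f), so D = Cmin,ss·Vd·(1−f)/f.
D = 13 × 50 × (1−f)/f ≈ 13 × 50 × 7.00000 ≈ 4550.00 mg.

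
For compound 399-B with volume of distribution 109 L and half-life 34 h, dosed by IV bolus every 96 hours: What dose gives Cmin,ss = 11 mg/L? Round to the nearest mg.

τ/t½ = 96/34 ≈ 2.8235, so f = (1/2)^(96/34) ≈ 0.141264.
Cmin,ss = (D/Vd)·f/(1−f), so D = Cmin,ss·Vd·(1−f)/f.
D = 11 × 109 × (1−f)/f ≈ 11 × 109 × 6.07894 ≈ 7288.65 mg.

7289 mg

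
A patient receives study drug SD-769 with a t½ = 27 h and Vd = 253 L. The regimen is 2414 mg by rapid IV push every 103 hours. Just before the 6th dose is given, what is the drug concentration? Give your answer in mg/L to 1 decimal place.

f = (1/2)^(τ/t½) = (1/2)^(103/27) ≈ 0.0711.
C₀ = D/Vd = 2414/253 ≈ 9.542 mg/L.
Before the 6th dose, 5 doses have been given. Superposition: Cmin = C₀·(f + f² + … + f^5).
≈ 9.542 × (0.0711 + 0.0051 + 0.0004 + 0.0000 + 0.0000) ≈ 9.542 × 0.0766 ≈ 0.731 mg/L.

0.7 mg/L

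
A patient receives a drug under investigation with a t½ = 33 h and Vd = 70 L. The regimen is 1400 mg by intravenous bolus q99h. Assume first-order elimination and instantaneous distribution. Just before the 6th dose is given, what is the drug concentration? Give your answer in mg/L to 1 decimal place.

f = (1/2)^(τ/t½) = (1/2)^(99/33) ≈ 0.1250.
C₀ = D/Vd = 1400/70 ≈ 20.000 mg/L.
Before the 6th dose, 5 doses have been given. Superposition: Cmin = C₀·(f + f² + … + f^5).
≈ 20.000 × (0.1250 + 0.0156 + 0.0020 + 0.0002 + 0.0000) ≈ 20.000 × 0.1428 ≈ 2.856 mg/L.

2.9 mg/L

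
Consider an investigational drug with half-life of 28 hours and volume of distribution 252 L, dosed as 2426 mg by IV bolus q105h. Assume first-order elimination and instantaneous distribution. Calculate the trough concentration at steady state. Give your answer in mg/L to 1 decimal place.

0.8 mg/L

k = ln2/t½ = ln2/28 ≈ 0.024755 h⁻¹; fraction remaining f = e^(−kτ) = e^(−0.024755×105) ≈ 0.0743.
Single-dose peak C₀ = D/Vd = 2426/252 ≈ 9.627 mg/L.
Steady-state trough Cmin,ss = C₀·f/(1−f) ≈ 9.627 × 0.0743/0.9257 ≈ 0.773 mg/L.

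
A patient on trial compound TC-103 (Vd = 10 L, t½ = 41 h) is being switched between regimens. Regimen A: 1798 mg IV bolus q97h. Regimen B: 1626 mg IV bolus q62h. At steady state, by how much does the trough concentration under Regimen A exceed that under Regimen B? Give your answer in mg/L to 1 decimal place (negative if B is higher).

Regimen A: f = (1/2)^(97/41) ≈ 0.1940; Cmin,ss = (1798/10)·f/(1−f) ≈ 43.277 mg/L.
Regimen B: f = (1/2)^(62/41) ≈ 0.3506; Cmin,ss = (1626/10)·f/(1−f) ≈ 87.785 mg/L.
Difference ≈ 43.277 − 87.785 ≈ -44.508 mg/L.

-44.5 mg/L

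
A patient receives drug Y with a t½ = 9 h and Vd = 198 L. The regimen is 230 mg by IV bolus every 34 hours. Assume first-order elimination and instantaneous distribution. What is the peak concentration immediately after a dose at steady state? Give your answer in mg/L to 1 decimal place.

1.3 mg/L

Over one 34-h interval, 34/9 ≈ 3.7778 half-lives elapse, leaving f ≈ 0.0729 of each dose.
Accumulation ratio R = 1/(1 − f) ≈ 1/0.9271 ≈ 1.0786.
Each bolus raises the concentration by D/Vd = 230/198 ≈ 1.162 mg/L.
Steady-state peak Cmax,ss = C₀·R ≈ 1.162 × 1.0786 ≈ 1.253 mg/L.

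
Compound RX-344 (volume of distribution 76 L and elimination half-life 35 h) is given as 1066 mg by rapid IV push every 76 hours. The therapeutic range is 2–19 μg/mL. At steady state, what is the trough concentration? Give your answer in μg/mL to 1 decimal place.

4.0 μg/mL

k = ln2/t½ = ln2/35 ≈ 0.019804 h⁻¹; fraction remaining f = e^(−kτ) = e^(−0.019804×76) ≈ 0.2220.
Accumulation ratio R = 1/(1 − f) ≈ 1/0.7780 ≈ 1.2853.
Each bolus raises the concentration by D/Vd = 1066/76 ≈ 14.026 μg/mL.
Cmax,ss = C₀/(1 − f) ≈ 14.026/0.7780 ≈ 18.028 μg/mL.
One interval later, Cmin,ss = Cmax,ss·e^(−kτ) ≈ 18.028 × 0.2220 ≈ 4.002 μg/mL.
Trough 4.0 μg/mL vs MEC 2 μg/mL: adequate.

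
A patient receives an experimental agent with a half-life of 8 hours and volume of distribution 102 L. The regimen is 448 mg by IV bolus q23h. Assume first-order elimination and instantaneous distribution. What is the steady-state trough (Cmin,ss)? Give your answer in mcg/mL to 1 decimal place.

0.7 mcg/mL

k = ln2/t½ = ln2/8 ≈ 0.086643 h⁻¹; fraction remaining f = e^(−kτ) = e^(−0.086643×23) ≈ 0.1363.
At steady state, accumulation factor R = 1/(1 − e^(−kτ)) ≈ 1.1578.
Single-dose peak C₀ = D/Vd = 448/102 ≈ 4.392 mcg/mL.
Cmax,ss = C₀/(1 − f) ≈ 4.392/0.8637 ≈ 5.085 mcg/mL.
Steady-state trough Cmin,ss = Cmax,ss·f ≈ 5.085 × 0.1363 ≈ 0.693 mcg/mL.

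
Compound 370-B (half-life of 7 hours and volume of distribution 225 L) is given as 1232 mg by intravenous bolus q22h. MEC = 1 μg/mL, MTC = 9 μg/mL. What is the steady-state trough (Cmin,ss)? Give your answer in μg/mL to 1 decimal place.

0.7 μg/mL

Over one 22-h interval, 22/7 ≈ 3.1429 half-lives elapse, leaving f ≈ 0.1132 of each dose.
Accumulation ratio R = 1/(1 − f) ≈ 1/0.8868 ≈ 1.1276.
Single-dose peak C₀ = D/Vd = 1232/225 ≈ 5.476 μg/mL.
Cmax,ss = C₀/(1 − f) ≈ 5.476/0.8868 ≈ 6.175 μg/mL.
One interval later, Cmin,ss = Cmax,ss·e^(−kτ) ≈ 6.175 × 0.1132 ≈ 0.699 μg/mL.
Trough 0.7 μg/mL vs MEC 1 μg/mL: subtherapeutic.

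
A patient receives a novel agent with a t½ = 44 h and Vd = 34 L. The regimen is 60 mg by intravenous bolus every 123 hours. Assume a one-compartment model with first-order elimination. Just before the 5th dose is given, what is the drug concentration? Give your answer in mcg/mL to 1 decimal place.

f = (1/2)^(τ/t½) = (1/2)^(123/44) ≈ 0.1440.
C₀ = D/Vd = 60/34 ≈ 1.765 mcg/mL.
Before the 5th dose, 4 doses have been given. Superposition: Cmin = C₀·(f + f² + … + f^4).
≈ 1.765 × (0.1440 + 0.0207 + 0.0030 + 0.0004) ≈ 1.765 × 0.1681 ≈ 0.297 mcg/mL.

0.3 mcg/mL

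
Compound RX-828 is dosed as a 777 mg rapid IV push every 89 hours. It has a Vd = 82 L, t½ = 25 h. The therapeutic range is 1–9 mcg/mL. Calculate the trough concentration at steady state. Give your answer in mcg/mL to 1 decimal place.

Over one 89-h interval, 89/25 ≈ 3.56 half-lives elapse, leaving f ≈ 0.0848 of each dose.
Single-dose peak C₀ = D/Vd = 777/82 ≈ 9.476 mcg/mL.
Steady-state trough Cmin,ss = C₀·f/(1−f) ≈ 9.476 × 0.0848/0.9152 ≈ 0.878 mcg/mL.
Trough 0.9 mcg/mL vs MEC 1 mcg/mL: subtherapeutic.

0.9 mcg/mL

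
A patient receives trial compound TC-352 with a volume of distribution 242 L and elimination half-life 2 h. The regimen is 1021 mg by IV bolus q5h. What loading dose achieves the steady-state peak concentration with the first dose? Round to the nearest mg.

1240 mg

f = (1/2)^(5/2) ≈ 0.176777; accumulation ratio R = 1/(1−f) ≈ 1.21474.
Loading dose to hit Cmax,ss on first dose: D_load = D_maint·R ≈ 1021 × 1.21474 ≈ 1240.25 mg.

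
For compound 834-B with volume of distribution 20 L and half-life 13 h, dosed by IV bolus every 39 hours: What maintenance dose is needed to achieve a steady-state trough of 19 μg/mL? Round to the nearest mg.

τ/t½ = 39/13 ≈ 3, so f = (1/2)^(39/13) ≈ 0.125000.
Cmin,ss = (D/Vd)·f/(1−f), so D = Cmin,ss·Vd·(1−f)/f.
D = 19 × 20 × (1−f)/f ≈ 19 × 20 × 7.00000 ≈ 2660.00 mg.

2660 mg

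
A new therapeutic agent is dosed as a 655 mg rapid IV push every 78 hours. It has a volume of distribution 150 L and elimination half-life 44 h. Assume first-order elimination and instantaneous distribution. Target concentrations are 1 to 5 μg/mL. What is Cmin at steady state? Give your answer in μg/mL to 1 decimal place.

1.8 μg/mL

Over one 78-h interval, 78/44 ≈ 1.7727 half-lives elapse, leaving f ≈ 0.2927 of each dose.
Accumulation ratio R = 1/(1 − f) ≈ 1/0.7073 ≈ 1.4138.
Each bolus raises the concentration by D/Vd = 655/150 ≈ 4.367 μg/mL.
Steady-state peak Cmax,ss = C₀·R ≈ 4.367 × 1.4138 ≈ 6.174 μg/mL.
One interval later, Cmin,ss = Cmax,ss·e^(−kτ) ≈ 6.174 × 0.2927 ≈ 1.807 μg/mL.
Trough 1.8 μg/mL vs MEC 1 μg/mL: adequate.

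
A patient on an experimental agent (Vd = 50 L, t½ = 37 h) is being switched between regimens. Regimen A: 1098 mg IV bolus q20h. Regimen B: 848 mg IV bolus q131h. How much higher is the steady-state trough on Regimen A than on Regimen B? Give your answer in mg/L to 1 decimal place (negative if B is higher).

Regimen A: f = (1/2)^(20/37) ≈ 0.6875; Cmin,ss = (1098/50)·f/(1−f) ≈ 48.312 mg/L.
Regimen B: f = (1/2)^(131/37) ≈ 0.0859; Cmin,ss = (848/50)·f/(1−f) ≈ 1.594 mg/L.
Difference ≈ 48.312 − 1.594 ≈ 46.718 mg/L.

46.7 mg/L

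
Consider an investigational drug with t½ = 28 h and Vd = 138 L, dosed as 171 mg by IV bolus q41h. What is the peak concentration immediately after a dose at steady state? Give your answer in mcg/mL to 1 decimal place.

Over one 41-h interval, 41/28 ≈ 1.4643 half-lives elapse, leaving f ≈ 0.3624 of each dose.
At steady state, accumulation factor R = 1/(1 − e^(−kτ)) ≈ 1.5684.
Each bolus raises the concentration by D/Vd = 171/138 ≈ 1.239 mcg/mL.
Steady-state peak Cmax,ss = C₀·R ≈ 1.239 × 1.5684 ≈ 1.943 mcg/mL.

1.9 mcg/mL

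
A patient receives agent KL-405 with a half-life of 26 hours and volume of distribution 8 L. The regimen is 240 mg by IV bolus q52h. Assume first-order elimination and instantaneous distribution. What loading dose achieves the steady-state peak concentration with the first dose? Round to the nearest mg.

320 mg

f = (1/2)^(52/26) ≈ 0.250000; accumulation ratio R = 1/(1−f) ≈ 1.33333.
Loading dose to hit Cmax,ss on first dose: D_load = D_maint·R ≈ 240 × 1.33333 ≈ 320.00 mg.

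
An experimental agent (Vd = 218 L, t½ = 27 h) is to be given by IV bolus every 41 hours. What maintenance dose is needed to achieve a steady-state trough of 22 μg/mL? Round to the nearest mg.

8944 mg

τ/t½ = 41/27 ≈ 1.5185, so f = (1/2)^(41/27) ≈ 0.349044.
Cmin,ss = (D/Vd)·f/(1−f), so D = Cmin,ss·Vd·(1−f)/f.
D = 22 × 218 × (1−f)/f ≈ 22 × 218 × 1.86497 ≈ 8944.40 mg.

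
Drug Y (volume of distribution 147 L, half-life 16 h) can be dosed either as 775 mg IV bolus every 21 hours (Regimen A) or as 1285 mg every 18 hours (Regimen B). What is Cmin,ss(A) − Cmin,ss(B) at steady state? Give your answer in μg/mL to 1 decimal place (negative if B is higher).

-3.8 μg/mL

Regimen A: f = (1/2)^(21/16) ≈ 0.4026; Cmin,ss = (775/147)·f/(1−f) ≈ 3.553 μg/mL.
Regimen B: f = (1/2)^(18/16) ≈ 0.4585; Cmin,ss = (1285/147)·f/(1−f) ≈ 7.402 μg/mL.
Difference ≈ 3.553 − 7.402 ≈ -3.849 μg/mL.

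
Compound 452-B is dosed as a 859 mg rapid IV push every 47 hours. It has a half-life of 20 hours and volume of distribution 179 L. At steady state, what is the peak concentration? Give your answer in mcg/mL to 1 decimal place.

τ/t½ = 47/20 ≈ 2.35, so fraction remaining f = (1/2)^(47/20) ≈ 0.1961.
At steady state, accumulation factor R = 1/(1 − e^(−kτ)) ≈ 1.2439.
Single-dose peak C₀ = D/Vd = 859/179 ≈ 4.799 mcg/mL.
Cmax,ss = C₀/(1 − f) ≈ 4.799/0.8039 ≈ 5.970 mcg/mL.

6.0 mcg/mL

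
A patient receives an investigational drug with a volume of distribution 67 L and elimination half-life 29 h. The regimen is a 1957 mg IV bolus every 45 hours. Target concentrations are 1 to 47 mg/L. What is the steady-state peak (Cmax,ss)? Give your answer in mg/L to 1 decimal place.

44.3 mg/L

k = ln2/t½ = ln2/29 ≈ 0.023902 h⁻¹; fraction remaining f = e^(−kτ) = e^(−0.023902×45) ≈ 0.3411.
Accumulation ratio R = 1/(1 − f) ≈ 1/0.6589 ≈ 1.5177.
Single-dose peak C₀ = D/Vd = 1957/67 ≈ 29.209 mg/L.
Steady-state peak Cmax,ss = C₀·R ≈ 29.209 × 1.5177 ≈ 44.330 mg/L.
Peak 44.3 mg/L vs MTC 47 mg/L: below toxic threshold.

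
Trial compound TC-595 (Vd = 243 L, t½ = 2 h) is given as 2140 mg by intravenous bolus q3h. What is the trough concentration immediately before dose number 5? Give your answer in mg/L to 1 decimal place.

4.7 mg/L

f = (1/2)^(τ/t½) = (1/2)^(3/2) ≈ 0.3536.
C₀ = D/Vd = 2140/243 ≈ 8.807 mg/L.
Before the 5th dose, 4 doses have been given. Superposition: Cmin = C₀·(f + f² + … + f^4).
≈ 8.807 × (0.3536 + 0.1250 + 0.0442 + 0.0156) ≈ 8.807 × 0.5384 ≈ 4.742 mg/L.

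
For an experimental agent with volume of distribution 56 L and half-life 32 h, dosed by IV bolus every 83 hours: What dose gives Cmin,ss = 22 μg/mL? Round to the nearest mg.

τ/t½ = 83/32 ≈ 2.5938, so f = (1/2)^(83/32) ≈ 0.165655.
Cmin,ss = (D/Vd)·f/(1−f), so D = Cmin,ss·Vd·(1−f)/f.
D = 22 × 56 × (1−f)/f ≈ 22 × 56 × 5.03664 ≈ 6205.14 mg.

6205 mg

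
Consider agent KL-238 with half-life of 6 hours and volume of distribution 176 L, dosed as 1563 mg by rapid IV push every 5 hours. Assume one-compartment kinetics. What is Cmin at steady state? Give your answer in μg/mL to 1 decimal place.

Over one 5-h interval, 5/6 ≈ 0.83333 half-lives elapse, leaving f ≈ 0.5612 of each dose.
Each bolus raises the concentration by D/Vd = 1563/176 ≈ 8.881 μg/mL.
Steady-state trough Cmin,ss = C₀·f/(1−f) ≈ 8.881 × 0.5612/0.4388 ≈ 11.358 μg/mL.

11.4 μg/mL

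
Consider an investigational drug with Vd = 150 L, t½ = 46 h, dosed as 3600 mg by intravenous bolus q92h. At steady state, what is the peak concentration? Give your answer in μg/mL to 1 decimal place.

32.0 μg/mL

The dosing interval is 2 half-lives, so f = 2^(−2) = 0.25.
Accumulation ratio R = 1/(1 − f) = 1/0.75 = 4/3.
Single-dose peak C₀ = D/Vd = 3600/150 = 24 μg/mL.
Steady-state peak Cmax,ss = C₀·R = 24 × 4/3 ≈ 32.000 μg/mL.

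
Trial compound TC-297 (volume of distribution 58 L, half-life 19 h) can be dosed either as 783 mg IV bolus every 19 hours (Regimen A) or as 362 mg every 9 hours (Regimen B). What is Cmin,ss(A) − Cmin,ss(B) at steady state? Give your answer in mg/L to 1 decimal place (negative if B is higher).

Regimen A: f = (1/2)^(19/19) ≈ 0.5000; Cmin,ss = (783/58)·f/(1−f) ≈ 13.500 mg/L.
Regimen B: f = (1/2)^(9/19) ≈ 0.7201; Cmin,ss = (362/58)·f/(1−f) ≈ 16.057 mg/L.
Difference ≈ 13.500 − 16.057 ≈ -2.557 mg/L.

-2.6 mg/L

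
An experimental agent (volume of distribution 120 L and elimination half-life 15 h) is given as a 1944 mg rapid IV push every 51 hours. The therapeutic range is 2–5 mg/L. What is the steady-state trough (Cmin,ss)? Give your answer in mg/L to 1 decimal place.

1.7 mg/L

τ/t½ = 51/15 ≈ 3.4, so fraction remaining f = (1/2)^(51/15) ≈ 0.0947.
At steady state, accumulation factor R = 1/(1 − e^(−kτ)) ≈ 1.1046.
Each bolus raises the concentration by D/Vd = 1944/120 ≈ 16.200 mg/L.
Cmax,ss = C₀/(1 − f) ≈ 16.200/0.9053 ≈ 17.895 mg/L.
Steady-state trough Cmin,ss = Cmax,ss·f ≈ 17.895 × 0.0947 ≈ 1.695 mg/L.
Trough 1.7 mg/L vs MEC 2 mg/L: subtherapeutic.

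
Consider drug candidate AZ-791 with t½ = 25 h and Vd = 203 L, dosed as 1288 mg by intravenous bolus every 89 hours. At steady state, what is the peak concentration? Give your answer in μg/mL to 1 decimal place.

6.9 μg/mL

Over one 89-h interval, 89/25 ≈ 3.56 half-lives elapse, leaving f ≈ 0.0848 of each dose.
Accumulation ratio R = 1/(1 − f) ≈ 1/0.9152 ≈ 1.0927.
Single-dose peak C₀ = D/Vd = 1288/203 ≈ 6.345 μg/mL.
Cmax,ss = C₀/(1 − f) ≈ 6.345/0.9152 ≈ 6.933 μg/mL.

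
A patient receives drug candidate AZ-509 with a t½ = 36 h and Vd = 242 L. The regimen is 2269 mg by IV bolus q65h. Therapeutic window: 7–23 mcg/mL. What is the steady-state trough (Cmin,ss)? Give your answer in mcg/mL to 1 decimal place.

3.8 mcg/mL

τ/t½ = 65/36 ≈ 1.8056, so fraction remaining f = (1/2)^(65/36) ≈ 0.2861.
Single-dose peak C₀ = D/Vd = 2269/242 ≈ 9.376 mcg/mL.
Steady-state trough Cmin,ss = C₀·f/(1−f) ≈ 9.376 × 0.2861/0.7139 ≈ 3.757 mcg/mL.
Trough 3.8 mcg/mL vs MEC 7 mcg/mL: subtherapeutic.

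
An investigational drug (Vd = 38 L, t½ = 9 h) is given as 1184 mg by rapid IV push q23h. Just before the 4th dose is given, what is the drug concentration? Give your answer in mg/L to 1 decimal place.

f = (1/2)^(τ/t½) = (1/2)^(23/9) ≈ 0.1701.
C₀ = D/Vd = 1184/38 ≈ 31.158 mg/L.
Before the 4th dose, 3 doses have been given. Superposition: Cmin = C₀·(f + f² + … + f^3).
≈ 31.158 × (0.1701 + 0.0289 + 0.0049) ≈ 31.158 × 0.2039 ≈ 6.353 mg/L.

6.4 mg/L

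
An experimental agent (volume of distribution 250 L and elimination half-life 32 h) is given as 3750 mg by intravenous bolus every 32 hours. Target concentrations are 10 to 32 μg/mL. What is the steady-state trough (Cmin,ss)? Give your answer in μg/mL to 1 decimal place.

15.0 μg/mL

τ = 32 h = 1 half-life, so f = (1/2)^1 = 0.5.
Accumulation ratio R = 1/(1 − f) = 1/0.5 = 2/1.
Single-dose peak C₀ = D/Vd = 3750/250 = 15 μg/mL.
Steady-state peak Cmax,ss = C₀·R = 15 × 2/1 ≈ 30.000 μg/mL.
Steady-state trough Cmin,ss = Cmax,ss·f ≈ 30.000 × 0.5 ≈ 15.000 μg/mL.
Trough 15.0 μg/mL vs MEC 10 μg/mL: adequate.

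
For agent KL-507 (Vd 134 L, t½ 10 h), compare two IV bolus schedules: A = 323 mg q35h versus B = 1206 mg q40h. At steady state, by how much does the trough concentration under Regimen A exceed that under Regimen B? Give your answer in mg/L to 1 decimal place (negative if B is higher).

-0.4 mg/L

Regimen A: f = (1/2)^(35/10) ≈ 0.0884; Cmin,ss = (323/134)·f/(1−f) ≈ 0.234 mg/L.
Regimen B: f = (1/2)^(40/10) ≈ 0.0625; Cmin,ss = (1206/134)·f/(1−f) ≈ 0.600 mg/L.
Difference ≈ 0.234 − 0.600 ≈ -0.366 mg/L.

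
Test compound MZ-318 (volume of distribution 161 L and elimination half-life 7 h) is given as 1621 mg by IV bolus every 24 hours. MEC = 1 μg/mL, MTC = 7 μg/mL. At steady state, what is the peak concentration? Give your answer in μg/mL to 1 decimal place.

k = ln2/t½ = ln2/7 ≈ 0.099021 h⁻¹; fraction remaining f = e^(−kτ) = e^(−0.099021×24) ≈ 0.0929.
At steady state, accumulation factor R = 1/(1 − e^(−kτ)) ≈ 1.1024.
Single-dose peak C₀ = D/Vd = 1621/161 ≈ 10.068 μg/mL.
Cmax,ss = C₀/(1 − f) ≈ 10.068/0.9071 ≈ 11.099 μg/mL.
Peak 11.1 μg/mL vs MTC 7 μg/mL: exceeds toxic threshold.

11.1 μg/mL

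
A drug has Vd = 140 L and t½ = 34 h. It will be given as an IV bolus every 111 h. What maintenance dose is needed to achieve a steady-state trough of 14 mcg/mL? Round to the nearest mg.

16878 mg

τ/t½ = 111/34 ≈ 3.2647, so f = (1/2)^(111/34) ≈ 0.104046.
Cmin,ss = (D/Vd)·f/(1−f), so D = Cmin,ss·Vd·(1−f)/f.
D = 14 × 140 × (1−f)/f ≈ 14 × 140 × 8.61113 ≈ 16877.81 mg.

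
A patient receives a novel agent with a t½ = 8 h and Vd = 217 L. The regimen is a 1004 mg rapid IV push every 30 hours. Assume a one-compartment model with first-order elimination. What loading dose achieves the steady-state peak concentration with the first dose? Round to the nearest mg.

1085 mg

f = (1/2)^(30/8) ≈ 0.074325; accumulation ratio R = 1/(1−f) ≈ 1.08029.
Loading dose to hit Cmax,ss on first dose: D_load = D_maint·R ≈ 1004 × 1.08029 ≈ 1084.61 mg.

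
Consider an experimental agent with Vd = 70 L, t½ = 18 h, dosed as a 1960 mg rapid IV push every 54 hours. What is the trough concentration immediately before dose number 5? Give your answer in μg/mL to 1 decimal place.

4.0 μg/mL

f = (1/2)^(τ/t½) = (1/2)^(54/18) ≈ 0.1250.
C₀ = D/Vd = 1960/70 ≈ 28.000 μg/mL.
Before the 5th dose, 4 doses have been given. Superposition: Cmin = C₀·(f + f² + … + f^4).
≈ 28.000 × (0.1250 + 0.0156 + 0.0020 + 0.0002) ≈ 28.000 × 0.1428 ≈ 3.998 μg/mL.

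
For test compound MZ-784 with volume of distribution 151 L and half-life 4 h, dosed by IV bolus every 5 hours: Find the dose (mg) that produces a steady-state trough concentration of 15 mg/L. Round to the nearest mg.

τ/t½ = 5/4 ≈ 1.25, so f = (1/2)^(5/4) ≈ 0.420448.
Cmin,ss = (D/Vd)·f/(1−f), so D = Cmin,ss·Vd·(1−f)/f.
D = 15 × 151 × (1−f)/f ≈ 15 × 151 × 1.37842 ≈ 3122.12 mg.

3122 mg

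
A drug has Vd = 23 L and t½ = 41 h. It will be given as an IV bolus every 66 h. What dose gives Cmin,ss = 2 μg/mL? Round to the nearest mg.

τ/t½ = 66/41 ≈ 1.6098, so f = (1/2)^(66/41) ≈ 0.327654.
Cmin,ss = (D/Vd)·f/(1−f), so D = Cmin,ss·Vd·(1−f)/f.
D = 2 × 23 × (1−f)/f ≈ 2 × 23 × 2.05200 ≈ 94.39 mg.

94 mg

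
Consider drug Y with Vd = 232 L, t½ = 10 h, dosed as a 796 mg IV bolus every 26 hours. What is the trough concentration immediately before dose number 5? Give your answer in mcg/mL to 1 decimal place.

f = (1/2)^(τ/t½) = (1/2)^(26/10) ≈ 0.1649.
C₀ = D/Vd = 796/232 ≈ 3.431 mcg/mL.
Before the 5th dose, 4 doses have been given. Superposition: Cmin = C₀·(f + f² + … + f^4).
≈ 3.431 × (0.1649 + 0.0272 + 0.0045 + 0.0007) ≈ 3.431 × 0.1973 ≈ 0.677 mcg/mL.

0.7 mcg/mL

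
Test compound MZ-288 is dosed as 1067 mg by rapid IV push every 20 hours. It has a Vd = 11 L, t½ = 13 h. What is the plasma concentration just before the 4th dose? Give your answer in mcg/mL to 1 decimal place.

48.8 mcg/mL

f = (1/2)^(τ/t½) = (1/2)^(20/13) ≈ 0.3443.
C₀ = D/Vd = 1067/11 ≈ 97.000 mcg/mL.
Before the 4th dose, 3 doses have been given. Superposition: Cmin = C₀·(f + f² + … + f^3).
≈ 97.000 × (0.3443 + 0.1185 + 0.0408) ≈ 97.000 × 0.5036 ≈ 48.849 mcg/mL.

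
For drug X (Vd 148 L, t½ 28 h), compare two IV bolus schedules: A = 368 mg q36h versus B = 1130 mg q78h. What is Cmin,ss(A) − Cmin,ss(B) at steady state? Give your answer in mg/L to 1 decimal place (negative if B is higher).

0.4 mg/L

Regimen A: f = (1/2)^(36/28) ≈ 0.4102; Cmin,ss = (368/148)·f/(1−f) ≈ 1.729 mg/L.
Regimen B: f = (1/2)^(78/28) ≈ 0.1450; Cmin,ss = (1130/148)·f/(1−f) ≈ 1.295 mg/L.
Difference ≈ 1.729 − 1.295 ≈ 0.434 mg/L.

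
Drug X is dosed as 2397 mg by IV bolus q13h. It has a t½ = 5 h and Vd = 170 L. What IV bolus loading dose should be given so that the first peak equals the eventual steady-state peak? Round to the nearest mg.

f = (1/2)^(13/5) ≈ 0.164938; accumulation ratio R = 1/(1−f) ≈ 1.19752.
Loading dose to hit Cmax,ss on first dose: D_load = D_maint·R ≈ 2397 × 1.19752 ≈ 2870.46 mg.

2870 mg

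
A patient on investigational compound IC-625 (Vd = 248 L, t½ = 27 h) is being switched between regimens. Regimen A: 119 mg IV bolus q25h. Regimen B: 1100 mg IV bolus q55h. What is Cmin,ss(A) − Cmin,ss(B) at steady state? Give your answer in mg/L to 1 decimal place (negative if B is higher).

-0.9 mg/L

Regimen A: f = (1/2)^(25/27) ≈ 0.5263; Cmin,ss = (119/248)·f/(1−f) ≈ 0.533 mg/L.
Regimen B: f = (1/2)^(55/27) ≈ 0.2437; Cmin,ss = (1100/248)·f/(1−f) ≈ 1.429 mg/L.
Difference ≈ 0.533 − 1.429 ≈ -0.896 mg/L.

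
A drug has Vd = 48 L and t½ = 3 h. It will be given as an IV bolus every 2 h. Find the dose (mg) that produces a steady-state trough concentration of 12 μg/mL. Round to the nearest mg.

338 mg

τ/t½ = 2/3 ≈ 0.66667, so f = (1/2)^(2/3) ≈ 0.629961.
Cmin,ss = (D/Vd)·f/(1−f), so D = Cmin,ss·Vd·(1−f)/f.
D = 12 × 48 × (1−f)/f ≈ 12 × 48 × 0.58740 ≈ 338.34 mg.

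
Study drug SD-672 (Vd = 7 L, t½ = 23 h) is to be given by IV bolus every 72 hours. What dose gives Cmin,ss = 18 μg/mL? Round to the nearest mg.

τ/t½ = 72/23 ≈ 3.1304, so f = (1/2)^(72/23) ≈ 0.114195.
Cmin,ss = (D/Vd)·f/(1−f), so D = Cmin,ss·Vd·(1−f)/f.
D = 18 × 7 × (1−f)/f ≈ 18 × 7 × 7.75695 ≈ 977.38 mg.

977 mg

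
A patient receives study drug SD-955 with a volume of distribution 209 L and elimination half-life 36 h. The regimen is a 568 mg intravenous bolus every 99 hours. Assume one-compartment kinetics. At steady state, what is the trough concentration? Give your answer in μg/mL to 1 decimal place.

0.5 μg/mL

Over one 99-h interval, 99/36 ≈ 2.75 half-lives elapse, leaving f ≈ 0.1487 of each dose.
Accumulation ratio R = 1/(1 − f) ≈ 1/0.8513 ≈ 1.1747.
Single-dose peak C₀ = D/Vd = 568/209 ≈ 2.718 μg/mL.
Steady-state peak Cmax,ss = C₀·R ≈ 2.718 × 1.1747 ≈ 3.193 μg/mL.
Steady-state trough Cmin,ss = Cmax,ss·f ≈ 3.193 × 0.1487 ≈ 0.475 μg/mL.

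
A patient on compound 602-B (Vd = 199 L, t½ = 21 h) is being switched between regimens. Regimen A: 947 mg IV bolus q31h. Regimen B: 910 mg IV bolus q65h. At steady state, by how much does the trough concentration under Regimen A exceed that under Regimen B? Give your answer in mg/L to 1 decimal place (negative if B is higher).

Regimen A: f = (1/2)^(31/21) ≈ 0.3594; Cmin,ss = (947/199)·f/(1−f) ≈ 2.670 mg/L.
Regimen B: f = (1/2)^(65/21) ≈ 0.1170; Cmin,ss = (910/199)·f/(1−f) ≈ 0.606 mg/L.
Difference ≈ 2.670 − 0.606 ≈ 2.064 mg/L.

2.1 mg/L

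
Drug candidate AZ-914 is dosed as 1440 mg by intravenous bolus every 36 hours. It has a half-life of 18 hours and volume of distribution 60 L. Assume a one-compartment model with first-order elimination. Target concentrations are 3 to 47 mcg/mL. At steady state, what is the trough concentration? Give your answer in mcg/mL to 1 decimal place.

τ = 36 h = 2 half-lives, so f = (1/2)^2 = 0.25.
At steady state, R = 1/(1 − 0.25) = 4/3.
Single-dose peak C₀ = D/Vd = 1440/60 = 24 mcg/mL.
Steady-state peak Cmax,ss = C₀·R = 24 × 4/3 ≈ 32.000 mcg/mL.
Steady-state trough Cmin,ss = Cmax,ss·f ≈ 32.000 × 0.25 ≈ 8.000 mcg/mL.
Trough 8.0 mcg/mL vs MEC 3 mcg/mL: adequate.

8.0 mcg/mL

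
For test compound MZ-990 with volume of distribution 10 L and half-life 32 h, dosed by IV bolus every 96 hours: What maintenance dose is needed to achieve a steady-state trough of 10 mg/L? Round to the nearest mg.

τ/t½ = 96/32 ≈ 3, so f = (1/2)^(96/32) ≈ 0.125000.
Cmin,ss = (D/Vd)·f/(1−f), so D = Cmin,ss·Vd·(1−f)/f.
D = 10 × 10 × (1−f)/f ≈ 10 × 10 × 7.00000 ≈ 700.00 mg.

700 mg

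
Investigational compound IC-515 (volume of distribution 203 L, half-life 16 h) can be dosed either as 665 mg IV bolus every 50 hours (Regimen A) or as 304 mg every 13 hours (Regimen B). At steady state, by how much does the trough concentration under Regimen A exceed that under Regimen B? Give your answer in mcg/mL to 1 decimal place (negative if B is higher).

Regimen A: f = (1/2)^(50/16) ≈ 0.1146; Cmin,ss = (665/203)·f/(1−f) ≈ 0.424 mcg/mL.
Regimen B: f = (1/2)^(13/16) ≈ 0.5694; Cmin,ss = (304/203)·f/(1−f) ≈ 1.980 mcg/mL.
Difference ≈ 0.424 − 1.980 ≈ -1.556 mcg/mL.

-1.6 mcg/mL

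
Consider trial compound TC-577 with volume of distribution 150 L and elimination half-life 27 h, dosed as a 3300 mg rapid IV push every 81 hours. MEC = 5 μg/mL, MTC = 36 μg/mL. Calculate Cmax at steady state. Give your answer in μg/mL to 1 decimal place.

The dosing interval is 3 half-lives, so f = 2^(−3) = 0.125.
Accumulation ratio R = 1/(1 − f) = 1/0.875 = 8/7.
Single-dose peak C₀ = D/Vd = 3300/150 = 22 μg/mL.
Steady-state peak Cmax,ss = C₀·R = 22 × 8/7 ≈ 25.143 μg/mL.
Peak 25.1 μg/mL vs MTC 36 μg/mL: below toxic threshold.

25.1 μg/mL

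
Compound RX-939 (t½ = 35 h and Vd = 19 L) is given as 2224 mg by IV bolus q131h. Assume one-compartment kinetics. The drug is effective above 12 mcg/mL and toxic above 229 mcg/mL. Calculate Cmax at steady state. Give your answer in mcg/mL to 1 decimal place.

Over one 131-h interval, 131/35 ≈ 3.7429 half-lives elapse, leaving f ≈ 0.0747 of each dose.
At steady state, accumulation factor R = 1/(1 − e^(−kτ)) ≈ 1.0807.
Each bolus raises the concentration by D/Vd = 2224/19 ≈ 117.053 mcg/mL.
Steady-state peak Cmax,ss = C₀·R ≈ 117.053 × 1.0807 ≈ 126.499 mcg/mL.
Peak 126.5 mcg/mL vs MTC 229 mcg/mL: below toxic threshold.

126.5 mcg/mL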